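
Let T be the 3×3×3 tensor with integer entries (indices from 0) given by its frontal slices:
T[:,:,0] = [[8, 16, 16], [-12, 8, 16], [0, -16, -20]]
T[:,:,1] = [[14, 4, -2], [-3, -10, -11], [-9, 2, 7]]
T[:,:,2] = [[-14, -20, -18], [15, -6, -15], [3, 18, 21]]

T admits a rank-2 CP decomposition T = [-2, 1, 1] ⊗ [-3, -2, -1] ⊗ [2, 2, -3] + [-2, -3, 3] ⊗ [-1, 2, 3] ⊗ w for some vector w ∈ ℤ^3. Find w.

Subtract the known terms from T to get the rank-1 residual R = [-2, -3, 3] ⊗ [-1, 2, 3] ⊗ w, so R[i,j,k] = a[i]·b[j]·w[k]. Pick indices with nonzero a[0]·b[0] = (-2)·(-1) = 2. Only the fibre through (0,0,·) is needed: R[0,0,:] = T[0,0,:] − Σₗ aₗ[0]bₗ[0]cₗ = [8, 14, -14] − (-2)·(-3)·[2, 2, -3] = [-4, 2, 4]. Then w[k] = R[0,0,k] / 2 for each k, giving w = [-4, 2, 4] / 2 = [-2, 1, 2].

w = [-2, 1, 2]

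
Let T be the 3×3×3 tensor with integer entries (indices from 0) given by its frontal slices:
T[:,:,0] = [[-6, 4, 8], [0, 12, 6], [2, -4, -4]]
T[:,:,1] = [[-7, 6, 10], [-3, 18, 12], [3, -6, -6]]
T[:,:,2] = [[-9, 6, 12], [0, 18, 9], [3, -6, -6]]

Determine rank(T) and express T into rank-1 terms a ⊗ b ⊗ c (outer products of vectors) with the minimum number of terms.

rank(T) = 2

Lower bound: the mode-1 unfolding of T (rows indexed by i, columns by (j,k) = (0,0), (0,1), (0,2), (1,0), (1,1), (1,2), (2,0), (2,1), (2,2)) is [[-6, -7, -9, 4, 6, 6, 8, 10, 12], [0, -3, 0, 12, 18, 18, 6, 12, 9], [2, 3, 3, -4, -6, -6, -4, -6, -6]].
There the 2×2 minor on rows i ∈ {0, 1}, columns (j,k) ∈ {(0,0), (0,1)} is det [[-6, -7], [0, -3]] = 18 ≠ 0, so this unfolding has rank ≥ 2; CP rank is at least every unfolding rank, so rank(T) ≥ 2. (Flattening ranks never certify an upper bound on CP rank; for that we must actually write T with 2 rank-1 terms.)
Upper bound — finding two terms. Write S_k = T[:,:,k] for the frontal slices: S₀ = [[-6, 4, 8], [0, 12, 6], [2, -4, -4]], S₁ = [[-7, 6, 10], [-3, 18, 12], [3, -6, -6]], S₂ = [[-9, 6, 12], [0, 18, 9], [3, -6, -6]].
If T = a₁ ⊗ b₁ ⊗ c₁ + a₂ ⊗ b₂ ⊗ c₂ then each S_k = c₁[k]·a₁b₁ᵀ + c₂[k]·a₂b₂ᵀ. S₀ and S₁ are linearly independent, so a₁b₁ᵀ and a₂b₂ᵀ must span the same plane of matrices: they are the rank-1 matrices of the form x·S₀ + y·S₁.
The 2×2 minor of x·S₀ + y·S₁ on rows {0,1}, columns {0,1} is −72·x² − 180·xy − 108·y² = (-36)·(2·x + 3·y)(x + y), vanishing at (x:y) = (3:-2) and (1:-1).
M₁ = 3·S₀ − 2·S₁ = [[-4, 0, 4], [6, 0, -6], [0, 0, 0]] = (-2)·[2, -3, 0][1, 0, -1]ᵀ and M₂ = S₀ − S₁ = [[1, -2, -2], [3, -6, -6], [-1, 2, 2]] = [1, 3, -1][1, -2, -2]ᵀ, so take a₁ = [2, -3, 0], b₁ = [1, 0, -1], a₂ = [1, 3, -1], b₂ = [1, -2, -2].
Each slice is an integer combination of E₁ = a₁b₁ᵀ and E₂ = a₂b₂ᵀ: S₀ = −2·E₁ − 2·E₂, S₁ = −2·E₁ − 3·E₂, S₂ = −3·E₁ − 3·E₂; reading off coefficients, c₁ = [-2, -2, -3] and c₂ = [-2, -3, -3].
Hence T = [2, -3, 0] ⊗ [1, 0, -1] ⊗ [-2, -2, -3] + [1, 3, -1] ⊗ [1, -2, -2] ⊗ [-2, -3, -3], so rank(T) ≤ 2.
These bounds meet, so rank(T) = 2.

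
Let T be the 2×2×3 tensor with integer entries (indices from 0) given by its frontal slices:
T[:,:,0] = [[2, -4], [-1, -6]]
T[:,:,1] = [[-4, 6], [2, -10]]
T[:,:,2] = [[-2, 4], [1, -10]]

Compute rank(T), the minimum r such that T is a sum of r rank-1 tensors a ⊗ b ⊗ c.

Lower bound: the mode-3 unfolding of T (rows indexed by k, columns by (i,j) = (0,0), (0,1), (1,0), (1,1)) is [[2, -4, -1, -6], [-4, 6, 2, -10], [-2, 4, 1, -10]].
There the 3×3 minor on rows k ∈ {0, 1, 2}, columns (i,j) ∈ {(0,0), (0,1), (1,1)} is det [[2, -4, -6], [-4, 6, -10], [-2, 4, -10]] = 64 ≠ 0, so this unfolding has rank ≥ 3; CP rank is at least every unfolding rank, so rank(T) ≥ 3. (Unfolding ranks only ever bound the CP rank from below — rank(T) can be strictly larger than all of them — so the matching upper bound has to come from an explicit 3-term decomposition.)
Upper bound: T is a sum of 3 rank-1 terms, T = [0, 1] ⊗ [0, 1] ⊗ [-8, -8, -8] + [1, -1] ⊗ [0, 1] ⊗ [0, -2, 0] + [2, -1] ⊗ [1, -2] ⊗ [1, -2, -1] (written with every a and b primitive with positive leading entry and the scale carried by c; CP decompositions are not unique, and this one is verified by expanding entrywise), so rank(T) ≤ 3.
These bounds meet, so rank(T) = 3.

3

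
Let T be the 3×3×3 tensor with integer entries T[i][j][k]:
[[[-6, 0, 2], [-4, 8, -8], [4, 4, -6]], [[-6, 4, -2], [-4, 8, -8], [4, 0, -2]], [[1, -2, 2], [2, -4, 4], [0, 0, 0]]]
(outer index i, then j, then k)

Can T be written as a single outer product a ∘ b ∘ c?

The mode-3 unfolding of T (rows indexed by k, columns by (i,j) = (0,0), (0,1), (0,2), (1,0), (1,1), (1,2), (2,0), (2,1), (2,2)) is [[-6, -4, 4, -6, -4, 4, 1, 2, 0], [0, 8, 4, 4, 8, 0, -2, -4, 0], [2, -8, -6, -2, -8, -2, 2, 4, 0]].
There the 3×3 minor on rows k ∈ {0, 1, 2}, columns (i,j) ∈ {(0,0), (0,1), (1,0)} is det [[-6, -4, -6], [0, 8, 4], [2, -8, -2]] = -32 ≠ 0, so this unfolding has rank ≥ 3; CP rank is at least every unfolding rank, so rank(T) ≥ 3.
In particular rank(T) ≥ 3 > 1, so T is not rank-1.

No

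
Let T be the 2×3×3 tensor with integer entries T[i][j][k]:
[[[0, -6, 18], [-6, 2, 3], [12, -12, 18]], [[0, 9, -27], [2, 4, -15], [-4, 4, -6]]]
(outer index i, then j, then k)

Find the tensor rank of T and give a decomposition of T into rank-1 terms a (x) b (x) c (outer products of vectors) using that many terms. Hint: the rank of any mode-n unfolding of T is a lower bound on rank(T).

rank(T) = 2

Lower bound: the mode-3 unfolding of T (rows indexed by k, columns by (i,j) = (0,0), (0,1), (0,2), (1,0), (1,1), (1,2)) is [[0, -6, 12, 0, 2, -4], [-6, 2, -12, 9, 4, 4], [18, 3, 18, -27, -15, -6]].
There the 2×2 minor on rows k ∈ {0, 1}, columns (i,j) ∈ {(0,0), (0,1)} is det [[0, -6], [-6, 2]] = -36 ≠ 0, so this unfolding has rank ≥ 2; CP rank is at least every unfolding rank, so rank(T) ≥ 2. (Unfolding ranks only ever bound the CP rank from below — rank(T) can be strictly larger than all of them — so the matching upper bound has to come from an explicit 2-term decomposition.)
Upper bound — finding two terms. Write S_k = T[:,:,k] for the frontal slices: S₀ = [[0, -6, 12], [0, 2, -4]], S₁ = [[-6, 2, -12], [9, 4, 4]], S₂ = [[18, 3, 18], [-27, -15, -6]].
If T = a₁ (x) b₁ (x) c₁ + a₂ (x) b₂ (x) c₂ then each S_k = c₁[k]·a₁b₁ᵀ + c₂[k]·a₂b₂ᵀ. S₀ and S₁ are linearly independent, so a₁b₁ᵀ and a₂b₂ᵀ must span the same plane of matrices: they are the rank-1 matrices of the form x·S₀ + y·S₁.
The 2×2 minor of x·S₀ + y·S₁ on rows {0,1}, columns {0,1} is 42·xy − 42·y² = 42·(x − y)(y), vanishing at (x:y) = (1:1) and (1:0).
M₁ = S₀ + S₁ = [[-6, -4, 0], [9, 6, 0]] = −(2, -3)(3, 2, 0)ᵀ and M₂ = S₀ = [[0, -6, 12], [0, 2, -4]] = (-2)·(3, -1)(0, 1, -2)ᵀ, so take a₁ = (2, -3), b₁ = (3, 2, 0), a₂ = (3, -1), b₂ = (0, 1, -2).
Each slice is an integer combination of E₁ = a₁b₁ᵀ and E₂ = a₂b₂ᵀ: S₀ = −2·E₂, S₁ = −E₁ + 2·E₂, S₂ = 3·E₁ − 3·E₂; reading off coefficients, c₁ = (0, -1, 3) and c₂ = (-2, 2, -3).
Hence T = (2, -3) (x) (3, 2, 0) (x) (0, -1, 3) + (3, -1) (x) (0, 1, -2) (x) (-2, 2, -3), so rank(T) ≤ 2.
These bounds meet, so rank(T) = 2.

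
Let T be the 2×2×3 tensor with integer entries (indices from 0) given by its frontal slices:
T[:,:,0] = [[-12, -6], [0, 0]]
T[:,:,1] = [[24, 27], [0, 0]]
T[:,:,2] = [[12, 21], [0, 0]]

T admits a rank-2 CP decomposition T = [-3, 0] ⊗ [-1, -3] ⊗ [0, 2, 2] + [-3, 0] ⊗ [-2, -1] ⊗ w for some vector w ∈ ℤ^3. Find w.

Subtract the known terms from T to get the rank-1 residual R = [-3, 0] ⊗ [-2, -1] ⊗ w, so R[i,j,k] = a[i]·b[j]·w[k]. Pick indices with nonzero a[0]·b[0] = (-3)·(-2) = 6. Only the fibre through (0,0,·) is needed: R[0,0,:] = T[0,0,:] − Σₗ aₗ[0]bₗ[0]cₗ = [-12, 24, 12] − (-3)·(-1)·[0, 2, 2] = [-12, 18, 6]. Then w[k] = R[0,0,k] / 6 for each k, giving w = [-12, 18, 6] / 6 = [-2, 3, 1].

w = [-2, 3, 1]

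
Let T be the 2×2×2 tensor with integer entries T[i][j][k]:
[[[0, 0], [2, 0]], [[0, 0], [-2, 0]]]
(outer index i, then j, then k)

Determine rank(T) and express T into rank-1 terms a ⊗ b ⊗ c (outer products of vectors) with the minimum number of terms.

rank(T) = 1

Lower bound: T ≠ 0 (e.g. T[0,1,0] = 2), so rank(T) ≥ 1.
Upper bound: the mode-1 fibre T[:,1,0] = [2, -2] gives a = [1, -1] (primitive direction); the mode-2 fibre T[0,:,0] = [0, 2] gives b = [0, 1]; then c[k] = T[0,1,k] / (a[0]·b[1]) = [2, 0] / 1 = [2, 0].
Expanding [1, -1] ⊗ [0, 1] ⊗ [2, 0] reproduces all 8 entries of T, so T = [1, -1] ⊗ [0, 1] ⊗ [2, 0] and rank(T) ≤ 1.
These bounds meet, so rank(T) = 1.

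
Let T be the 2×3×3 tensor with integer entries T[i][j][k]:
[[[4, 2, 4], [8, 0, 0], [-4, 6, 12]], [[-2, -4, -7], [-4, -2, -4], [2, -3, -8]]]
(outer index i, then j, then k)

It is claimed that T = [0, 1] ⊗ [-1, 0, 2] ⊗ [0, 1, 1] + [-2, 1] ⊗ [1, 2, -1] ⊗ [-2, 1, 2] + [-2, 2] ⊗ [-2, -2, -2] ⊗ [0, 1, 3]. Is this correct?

No

Reconstruct entry (0,0,2) from the claimed factors: Σₗ aₗ[0]bₗ[0]cₗ[2] = (0)·(-1)·(1) + (-2)·(1)·(2) + (-2)·(-2)·(3) = 8, but T[0,0,2] = 4. The claim is false.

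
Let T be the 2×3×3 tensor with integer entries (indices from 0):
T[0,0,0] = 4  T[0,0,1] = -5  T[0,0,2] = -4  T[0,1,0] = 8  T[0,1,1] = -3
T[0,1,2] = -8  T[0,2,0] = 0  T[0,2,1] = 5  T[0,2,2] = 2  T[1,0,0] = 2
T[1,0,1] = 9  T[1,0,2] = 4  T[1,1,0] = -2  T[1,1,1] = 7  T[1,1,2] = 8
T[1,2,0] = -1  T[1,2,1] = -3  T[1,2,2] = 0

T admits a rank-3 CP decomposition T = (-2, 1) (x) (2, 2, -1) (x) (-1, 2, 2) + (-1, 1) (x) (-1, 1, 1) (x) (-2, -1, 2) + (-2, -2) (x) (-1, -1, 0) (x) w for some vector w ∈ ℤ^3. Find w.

Subtract the known terms from T to get the rank-1 residual R = (-2, -2) (x) (-1, -1, 0) (x) w, so R[i,j,k] = a[i]·b[j]·w[k]. Pick indices with nonzero a[0]·b[0] = (-2)·(-1) = 2. Only the fibre through (0,0,·) is needed: R[0,0,:] = T[0,0,:] − Σₗ aₗ[0]bₗ[0]cₗ = [4, -5, -4] − (-2)·(2)·(-1, 2, 2) − (-1)·(-1)·(-2, -1, 2) = [2, 4, 2]. Then w[k] = R[0,0,k] / 2 for each k, giving w = [2, 4, 2] / 2 = (1, 2, 1).

w = (1, 2, 1)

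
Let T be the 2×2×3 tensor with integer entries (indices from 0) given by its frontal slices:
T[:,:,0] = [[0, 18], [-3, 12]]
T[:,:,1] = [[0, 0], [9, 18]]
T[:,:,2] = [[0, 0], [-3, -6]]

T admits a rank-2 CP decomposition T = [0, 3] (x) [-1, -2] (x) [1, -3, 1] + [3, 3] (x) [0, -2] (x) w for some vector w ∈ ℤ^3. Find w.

w = [-3, 0, 0]

Subtract the known terms from T to get the rank-1 residual R = [3, 3] (x) [0, -2] (x) w, so R[i,j,k] = a[i]·b[j]·w[k]. Pick indices with nonzero a[0]·b[1] = (3)·(-2) = -6. Only the fibre through (0,1,·) is needed: R[0,1,:] = T[0,1,:] − Σₗ aₗ[0]bₗ[1]cₗ = [18, 0, 0] − (0)·(-2)·[1, -3, 1] = [18, 0, 0]. Then w[k] = R[0,1,k] / -6 for each k, giving w = [18, 0, 0] / -6 = [-3, 0, 0].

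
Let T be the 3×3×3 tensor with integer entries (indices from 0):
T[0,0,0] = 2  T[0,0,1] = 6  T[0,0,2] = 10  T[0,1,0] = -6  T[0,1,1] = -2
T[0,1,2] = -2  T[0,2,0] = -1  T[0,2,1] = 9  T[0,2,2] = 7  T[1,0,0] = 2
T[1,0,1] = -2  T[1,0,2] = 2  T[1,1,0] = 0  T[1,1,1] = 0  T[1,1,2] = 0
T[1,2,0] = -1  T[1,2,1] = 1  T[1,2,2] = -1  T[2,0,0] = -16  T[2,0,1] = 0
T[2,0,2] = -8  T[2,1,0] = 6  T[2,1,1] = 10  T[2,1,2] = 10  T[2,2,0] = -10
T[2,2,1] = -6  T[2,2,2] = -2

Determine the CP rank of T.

3

Lower bound: the mode-2 unfolding of T (rows indexed by j, columns by (i,k) = (0,0), (0,1), (0,2), (1,0), (1,1), (1,2), (2,0), (2,1), (2,2)) is [[2, 6, 10, 2, -2, 2, -16, 0, -8], [-6, -2, -2, 0, 0, 0, 6, 10, 10], [-1, 9, 7, -1, 1, -1, -10, -6, -2]].
There the 3×3 minor on rows j ∈ {0, 1, 2}, columns (i,k) ∈ {(0,0), (0,1), (0,2)} is det [[2, 6, 10], [-6, -2, -2], [-1, 9, 7]] = -288 ≠ 0, so this unfolding has rank ≥ 3; CP rank is at least every unfolding rank, so rank(T) ≥ 3. (Flattening ranks never certify an upper bound on CP rank; for that we must actually write T with 3 rank-1 terms.)
Upper bound: T is a sum of 3 rank-1 terms, T = [1, 0, -2] ⊗ [1, -1, 1] ⊗ [4, 4, 4] + [1, 0, 1] ⊗ [2, 1, 2] ⊗ [-2, 2, 2] + [1, 1, -2] ⊗ [2, 0, -1] ⊗ [1, -1, 1] (one valid choice — decompositions are not unique — normalised so each a, b is primitive with positive first nonzero entry; check it by expanding all entries), so rank(T) ≤ 3.
These bounds meet, so rank(T) = 3.
Check entry T[2,2,0] = -10: (-2)·(1)·(4) + (1)·(2)·(-2) + (-2)·(-1)·(1) = -10.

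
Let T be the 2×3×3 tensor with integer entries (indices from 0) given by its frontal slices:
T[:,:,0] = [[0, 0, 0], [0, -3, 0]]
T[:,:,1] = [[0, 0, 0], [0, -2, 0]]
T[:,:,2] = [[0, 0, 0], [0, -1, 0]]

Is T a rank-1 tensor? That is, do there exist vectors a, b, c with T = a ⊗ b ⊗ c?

The mode-1 fibre T[:,1,0] = [0, -3] gives a = [0, 1] (primitive direction); the mode-2 fibre T[1,:,0] = [0, -3, 0] gives b = [0, 1, 0]; then c[k] = T[1,1,k] / (a[1]·b[1]) = [-3, -2, -1] / 1 = [-3, -2, -1].
Expanding [0, 1] ⊗ [0, 1, 0] ⊗ [-3, -2, -1] reproduces all 18 entries of T, so T = [0, 1] ⊗ [0, 1, 0] ⊗ [-3, -2, -1] and rank(T) ≤ 1.
Equivalently every frontal slice T[:,:,k] is c[k] times the rank-1 matrix [0, 1] ⊗ [0, 1, 0]. So T has rank 1 (it is nonzero).

Yes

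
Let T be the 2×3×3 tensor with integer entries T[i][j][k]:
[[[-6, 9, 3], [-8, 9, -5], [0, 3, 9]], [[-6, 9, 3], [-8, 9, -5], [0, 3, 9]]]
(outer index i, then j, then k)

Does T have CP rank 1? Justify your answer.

The mode-3 unfolding of T (rows indexed by k, columns by (i,j) = (0,0), (0,1), (0,2), (1,0), (1,1), (1,2)) is [[-6, -8, 0, -6, -8, 0], [9, 9, 3, 9, 9, 3], [3, -5, 9, 3, -5, 9]].
There the 2×2 minor on rows k ∈ {0, 1}, columns (i,j) ∈ {(0,0), (0,1)} is det [[-6, -8], [9, 9]] = 18 ≠ 0, so this unfolding has rank ≥ 2; CP rank is at least every unfolding rank, so rank(T) ≥ 2.
In particular rank(T) ≥ 2 > 1, so T is not rank-1.

No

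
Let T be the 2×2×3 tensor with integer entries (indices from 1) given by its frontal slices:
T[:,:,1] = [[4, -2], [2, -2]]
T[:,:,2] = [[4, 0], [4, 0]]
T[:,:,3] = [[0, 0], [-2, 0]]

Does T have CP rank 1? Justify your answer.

The mode-3 unfolding of T (rows indexed by k, columns by (i,j) = (1,1), (1,2), (2,1), (2,2)) is [[4, -2, 2, -2], [4, 0, 4, 0], [0, 0, -2, 0]].
There the 3×3 minor on rows k ∈ {1, 2, 3}, columns (i,j) ∈ {(1,1), (1,2), (2,1)} is det [[4, -2, 2], [4, 0, 4], [0, 0, -2]] = -16 ≠ 0, so this unfolding has rank ≥ 3; CP rank is at least every unfolding rank, so rank(T) ≥ 3.
In particular rank(T) ≥ 3 > 1, so T is not rank-1.

No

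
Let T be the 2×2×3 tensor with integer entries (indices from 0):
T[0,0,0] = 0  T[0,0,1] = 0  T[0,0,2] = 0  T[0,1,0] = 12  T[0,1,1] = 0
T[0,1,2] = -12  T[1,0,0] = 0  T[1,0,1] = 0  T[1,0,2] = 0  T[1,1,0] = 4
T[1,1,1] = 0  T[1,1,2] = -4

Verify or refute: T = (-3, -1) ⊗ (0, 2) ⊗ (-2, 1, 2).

Reconstruct entry (0,1,1) from the claimed factors: Σₗ aₗ[0]bₗ[1]cₗ[1] = (-3)·(2)·(1) = -6, but T[0,1,1] = 0. The claim is false.

No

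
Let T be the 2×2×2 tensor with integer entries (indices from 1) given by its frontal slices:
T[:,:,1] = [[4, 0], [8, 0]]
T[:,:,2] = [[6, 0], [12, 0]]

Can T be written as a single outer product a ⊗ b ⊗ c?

The mode-1 fibre T[:,1,1] = [4, 8] gives a = [1, 2] (primitive direction); the mode-2 fibre T[1,:,1] = [4, 0] gives b = [1, 0]; then c[k] = T[1,1,k] / (a[1]·b[1]) = [4, 6] / 1 = [4, 6].
Expanding [1, 2] ⊗ [1, 0] ⊗ [4, 6] reproduces all 8 entries of T, so T = [1, 2] ⊗ [1, 0] ⊗ [4, 6] and rank(T) ≤ 1.
Equivalently every frontal slice T[:,:,k] is c[k] times the rank-1 matrix [1, 2] ⊗ [1, 0]. So T has rank 1 (it is nonzero).

Yes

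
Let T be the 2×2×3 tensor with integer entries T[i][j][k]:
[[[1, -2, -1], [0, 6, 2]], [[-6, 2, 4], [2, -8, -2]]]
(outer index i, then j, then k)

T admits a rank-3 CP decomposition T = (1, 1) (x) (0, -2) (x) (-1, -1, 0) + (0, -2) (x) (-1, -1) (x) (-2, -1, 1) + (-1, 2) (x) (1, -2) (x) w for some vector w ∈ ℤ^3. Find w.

w = (-1, 2, 1)

Subtract the known terms from T to get the rank-1 residual R = (-1, 2) (x) (1, -2) (x) w, so R[i,j,k] = a[i]·b[j]·w[k]. Pick indices with nonzero a[0]·b[0] = (-1)·(1) = -1. Only the fibre through (0,0,·) is needed: R[0,0,:] = T[0,0,:] − Σₗ aₗ[0]bₗ[0]cₗ = [1, -2, -1] − (1)·(0)·(-1, -1, 0) − (0)·(-1)·(-2, -1, 1) = [1, -2, -1]. Then w[k] = R[0,0,k] / -1 for each k, giving w = [1, -2, -1] / -1 = (-1, 2, 1).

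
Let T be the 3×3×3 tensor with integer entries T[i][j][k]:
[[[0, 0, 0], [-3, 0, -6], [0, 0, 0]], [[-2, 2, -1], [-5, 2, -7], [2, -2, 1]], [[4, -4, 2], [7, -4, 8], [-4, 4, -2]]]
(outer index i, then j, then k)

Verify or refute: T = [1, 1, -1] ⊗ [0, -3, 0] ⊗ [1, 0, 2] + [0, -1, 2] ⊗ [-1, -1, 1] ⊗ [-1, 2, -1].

No

Reconstruct entry (1,0,0) from the claimed factors: Σₗ aₗ[1]bₗ[0]cₗ[0] = (1)·(0)·(1) + (-1)·(-1)·(-1) = -1, but T[1,0,0] = -2. The claim is false.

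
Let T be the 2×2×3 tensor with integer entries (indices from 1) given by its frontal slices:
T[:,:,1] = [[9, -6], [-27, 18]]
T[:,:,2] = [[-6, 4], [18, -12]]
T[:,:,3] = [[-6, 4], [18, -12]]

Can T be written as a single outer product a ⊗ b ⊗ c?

Yes

The mode-1 fibre T[:,1,1] = [9, -27] gives a = (1, -3) (primitive direction); the mode-2 fibre T[1,:,1] = [9, -6] gives b = (3, -2); then c[k] = T[1,1,k] / (a[1]·b[1]) = [9, -6, -6] / 3 = (3, -2, -2).
Expanding (1, -3) ⊗ (3, -2) ⊗ (3, -2, -2) reproduces all 12 entries of T, so T = (1, -3) ⊗ (3, -2) ⊗ (3, -2, -2) and rank(T) ≤ 1.
Equivalently every frontal slice T[:,:,k] is c[k] times the rank-1 matrix (1, -3) ⊗ (3, -2). So T has rank 1 (it is nonzero).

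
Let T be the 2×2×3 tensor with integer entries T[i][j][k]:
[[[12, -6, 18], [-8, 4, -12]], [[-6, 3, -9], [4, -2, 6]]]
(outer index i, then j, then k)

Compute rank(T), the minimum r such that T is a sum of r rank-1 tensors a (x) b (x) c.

Lower bound: T ≠ 0 (e.g. T[0,0,0] = 12), so rank(T) ≥ 1.
Upper bound: the mode-1 fibre T[:,0,0] = [12, -6] gives a = [2, -1] (primitive direction); the mode-2 fibre T[0,:,0] = [12, -8] gives b = [3, -2]; then c[k] = T[0,0,k] / (a[0]·b[0]) = [12, -6, 18] / 6 = [2, -1, 3].
Expanding [2, -1] (x) [3, -2] (x) [2, -1, 3] reproduces all 12 entries of T, so T = [2, -1] (x) [3, -2] (x) [2, -1, 3] and rank(T) ≤ 1.
These bounds meet, so rank(T) = 1.

1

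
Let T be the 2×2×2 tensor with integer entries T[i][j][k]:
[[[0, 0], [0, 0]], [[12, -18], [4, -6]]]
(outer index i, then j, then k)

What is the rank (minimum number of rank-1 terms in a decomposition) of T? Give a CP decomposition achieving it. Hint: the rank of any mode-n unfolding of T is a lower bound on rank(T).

rank(T) = 1

Lower bound: T ≠ 0 (e.g. T[1,0,0] = 12), so rank(T) ≥ 1.
Upper bound: the mode-1 fibre T[:,0,0] = [0, 12] gives a = (0, 1) (primitive direction); the mode-2 fibre T[1,:,0] = [12, 4] gives b = (3, 1); then c[k] = T[1,0,k] / (a[1]·b[0]) = [12, -18] / 3 = (4, -6).
Expanding (0, 1) ⊗ (3, 1) ⊗ (4, -6) reproduces all 8 entries of T, so T = (0, 1) ⊗ (3, 1) ⊗ (4, -6) and rank(T) ≤ 1.
These bounds meet, so rank(T) = 1.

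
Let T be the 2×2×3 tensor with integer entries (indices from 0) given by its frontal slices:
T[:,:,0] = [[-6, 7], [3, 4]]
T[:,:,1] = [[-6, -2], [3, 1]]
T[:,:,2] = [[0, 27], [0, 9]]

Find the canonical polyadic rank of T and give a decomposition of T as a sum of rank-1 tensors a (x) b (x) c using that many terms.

rank(T) = 2

Lower bound: the mode-3 unfolding of T (rows indexed by k, columns by (i,j) = (0,0), (0,1), (1,0), (1,1)) is [[-6, 7, 3, 4], [-6, -2, 3, 1], [0, 27, 0, 9]].
There the 2×2 minor on rows k ∈ {0, 1}, columns (i,j) ∈ {(0,0), (0,1)} is det [[-6, 7], [-6, -2]] = 54 ≠ 0, so this unfolding has rank ≥ 2; CP rank is at least every unfolding rank, so rank(T) ≥ 2. (Flattening ranks never certify an upper bound on CP rank; for that we must actually write T with 2 rank-1 terms.)
Upper bound — finding two terms. Write S_k = T[:,:,k] for the frontal slices: S₀ = [[-6, 7], [3, 4]], S₁ = [[-6, -2], [3, 1]], S₂ = [[0, 27], [0, 9]].
If T = a₁ (x) b₁ (x) c₁ + a₂ (x) b₂ (x) c₂ then each S_k = c₁[k]·a₁b₁ᵀ + c₂[k]·a₂b₂ᵀ. S₀ and S₁ are linearly independent, so a₁b₁ᵀ and a₂b₂ᵀ must span the same plane of matrices: they are the rank-1 matrices of the form x·S₀ + y·S₁.
det(x·S₀ + y·S₁) is −45·x² − 45·xy = (-45)·(x + y)(x), vanishing at (x:y) = (1:-1) and (0:1).
M₁ = S₀ − S₁ = [[0, 9], [0, 3]] = 3·[3, 1][0, 1]ᵀ and M₂ = S₁ = [[-6, -2], [3, 1]] = −[2, -1][3, 1]ᵀ, so take a₁ = [3, 1], b₁ = [0, 1], a₂ = [2, -1], b₂ = [3, 1].
Each slice is an integer combination of E₁ = a₁b₁ᵀ and E₂ = a₂b₂ᵀ: S₀ = 3·E₁ − E₂, S₁ = −E₂, S₂ = 9·E₁; reading off coefficients, c₁ = [3, 0, 9] and c₂ = [-1, -1, 0].
Hence T = [3, 1] (x) [0, 1] (x) [3, 0, 9] + [2, -1] (x) [3, 1] (x) [-1, -1, 0], so rank(T) ≤ 2.
These bounds meet, so rank(T) = 2.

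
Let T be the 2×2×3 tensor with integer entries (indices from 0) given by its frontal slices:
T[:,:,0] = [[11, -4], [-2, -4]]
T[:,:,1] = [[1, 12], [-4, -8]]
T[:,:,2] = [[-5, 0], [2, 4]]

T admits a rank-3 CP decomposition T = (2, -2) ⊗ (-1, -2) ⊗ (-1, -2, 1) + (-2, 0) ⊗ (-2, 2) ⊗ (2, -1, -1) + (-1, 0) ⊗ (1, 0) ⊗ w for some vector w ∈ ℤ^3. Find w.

Subtract the known terms from T to get the rank-1 residual R = (-1, 0) ⊗ (1, 0) ⊗ w, so R[i,j,k] = a[i]·b[j]·w[k]. Pick indices with nonzero a[0]·b[0] = (-1)·(1) = -1. Only the fibre through (0,0,·) is needed: R[0,0,:] = T[0,0,:] − Σₗ aₗ[0]bₗ[0]cₗ = [11, 1, -5] − (2)·(-1)·(-1, -2, 1) − (-2)·(-2)·(2, -1, -1) = [1, 1, 1]. Then w[k] = R[0,0,k] / -1 for each k, giving w = [1, 1, 1] / -1 = (-1, -1, -1).

w = (-1, -1, -1)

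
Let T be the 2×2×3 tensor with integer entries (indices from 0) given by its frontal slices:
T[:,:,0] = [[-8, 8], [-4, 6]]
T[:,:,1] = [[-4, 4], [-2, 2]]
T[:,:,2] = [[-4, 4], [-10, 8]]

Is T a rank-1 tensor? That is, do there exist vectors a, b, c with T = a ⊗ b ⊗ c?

No

The mode-3 unfolding of T (rows indexed by k, columns by (i,j) = (0,0), (0,1), (1,0), (1,1)) is [[-8, 8, -4, 6], [-4, 4, -2, 2], [-4, 4, -10, 8]].
There the 3×3 minor on rows k ∈ {0, 1, 2}, columns (i,j) ∈ {(0,0), (1,0), (1,1)} is det [[-8, -4, 6], [-4, -2, 2], [-4, -10, 8]] = 64 ≠ 0, so this unfolding has rank ≥ 3; CP rank is at least every unfolding rank, so rank(T) ≥ 3.
In particular rank(T) ≥ 3 > 1, so T is not rank-1.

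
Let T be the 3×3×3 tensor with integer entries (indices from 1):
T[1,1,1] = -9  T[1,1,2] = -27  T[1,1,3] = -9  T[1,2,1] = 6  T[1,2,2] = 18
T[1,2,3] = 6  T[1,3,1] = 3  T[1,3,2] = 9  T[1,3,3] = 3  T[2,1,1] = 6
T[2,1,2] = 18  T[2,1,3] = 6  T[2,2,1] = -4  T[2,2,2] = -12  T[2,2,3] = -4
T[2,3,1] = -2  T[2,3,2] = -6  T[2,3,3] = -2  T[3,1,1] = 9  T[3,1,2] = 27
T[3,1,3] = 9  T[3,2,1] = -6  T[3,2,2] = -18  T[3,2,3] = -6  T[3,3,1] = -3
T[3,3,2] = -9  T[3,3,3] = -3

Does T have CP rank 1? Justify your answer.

If T = a ⊗ b ⊗ c then every fibre of T is a multiple of the corresponding factor, so read the factors off the fibres through the nonzero entry T[1,1,1] = -9.
The mode-1 fibre T[:,1,1] = [-9, 6, 9] gives a = [3, -2, -3] (primitive direction); the mode-2 fibre T[1,:,1] = [-9, 6, 3] gives b = [3, -2, -1]; then c[k] = T[1,1,k] / (a[1]·b[1]) = [-9, -27, -9] / 9 = [-1, -3, -1].
Expanding [3, -2, -3] ⊗ [3, -2, -1] ⊗ [-1, -3, -1] reproduces all 27 entries of T, so T = [3, -2, -3] ⊗ [3, -2, -1] ⊗ [-1, -3, -1] and rank(T) ≤ 1.
Equivalently every frontal slice T[:,:,k] is c[k] times the rank-1 matrix [3, -2, -3] ⊗ [3, -2, -1]. So T has rank 1 (it is nonzero).

Yes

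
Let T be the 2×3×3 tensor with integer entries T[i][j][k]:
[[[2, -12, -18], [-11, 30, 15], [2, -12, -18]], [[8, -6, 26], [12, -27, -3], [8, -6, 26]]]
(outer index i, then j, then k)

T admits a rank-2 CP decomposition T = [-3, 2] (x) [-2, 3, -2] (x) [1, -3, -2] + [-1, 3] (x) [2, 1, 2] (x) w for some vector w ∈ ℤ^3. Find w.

w = [2, -3, 3]

Subtract the known terms from T to get the rank-1 residual R = [-1, 3] (x) [2, 1, 2] (x) w, so R[i,j,k] = a[i]·b[j]·w[k]. Pick indices with nonzero a[0]·b[0] = (-1)·(2) = -2. Only the fibre through (0,0,·) is needed: R[0,0,:] = T[0,0,:] − Σₗ aₗ[0]bₗ[0]cₗ = [2, -12, -18] − (-3)·(-2)·[1, -3, -2] = [-4, 6, -6]. Then w[k] = R[0,0,k] / -2 for each k, giving w = [-4, 6, -6] / -2 = [2, -3, 3].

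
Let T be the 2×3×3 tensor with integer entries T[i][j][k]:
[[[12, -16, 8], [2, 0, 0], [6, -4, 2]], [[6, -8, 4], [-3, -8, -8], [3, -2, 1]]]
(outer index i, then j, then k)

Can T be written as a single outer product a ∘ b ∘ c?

No

The mode-2 unfolding of T (rows indexed by j, columns by (i,k) = (0,0), (0,1), (0,2), (1,0), (1,1), (1,2)) is [[12, -16, 8, 6, -8, 4], [2, 0, 0, -3, -8, -8], [6, -4, 2, 3, -2, 1]].
There the 3×3 minor on rows j ∈ {0, 1, 2}, columns (i,k) ∈ {(0,0), (0,1), (1,0)} is det [[12, -16, 6], [2, 0, -3], [6, -4, 3]] = 192 ≠ 0, so this unfolding has rank ≥ 3; CP rank is at least every unfolding rank, so rank(T) ≥ 3.
In particular rank(T) ≥ 3 > 1, so T is not rank-1.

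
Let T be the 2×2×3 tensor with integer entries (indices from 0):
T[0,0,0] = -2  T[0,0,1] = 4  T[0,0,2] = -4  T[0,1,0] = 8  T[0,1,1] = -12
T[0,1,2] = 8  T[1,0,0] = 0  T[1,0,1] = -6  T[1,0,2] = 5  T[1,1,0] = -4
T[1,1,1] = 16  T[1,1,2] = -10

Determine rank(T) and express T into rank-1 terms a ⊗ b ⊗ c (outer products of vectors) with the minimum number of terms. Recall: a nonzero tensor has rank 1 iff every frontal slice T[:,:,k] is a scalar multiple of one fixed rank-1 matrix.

Lower bound: the mode-3 unfolding of T (rows indexed by k, columns by (i,j) = (0,0), (0,1), (1,0), (1,1)) is [[-2, 8, 0, -4], [4, -12, -6, 16], [-4, 8, 5, -10]].
There the 3×3 minor on rows k ∈ {0, 1, 2}, columns (i,j) ∈ {(0,0), (0,1), (1,0)} is det [[-2, 8, 0], [4, -12, -6], [-4, 8, 5]] = 56 ≠ 0, so this unfolding has rank ≥ 3; CP rank is at least every unfolding rank, so rank(T) ≥ 3. (Flattening ranks never certify an upper bound on CP rank; for that we must actually write T with 3 rank-1 terms.)
Upper bound: T is a sum of 3 rank-1 terms, T = [0, 1] ⊗ [1, -2] ⊗ [-2, -2, 1] + [1, -1] ⊗ [0, 1] ⊗ [4, -4, 0] + [1, -1] ⊗ [1, -2] ⊗ [-2, 4, -4] (written with every a and b primitive with positive leading entry and the scale carried by c; CP decompositions are not unique, and this one is verified by expanding entrywise), so rank(T) ≤ 3.
These bounds meet, so rank(T) = 3.
Check entry T[0,0,2] = -4: (0)·(1)·(1) + (1)·(0)·(0) + (1)·(1)·(-4) = -4.

rank(T) = 3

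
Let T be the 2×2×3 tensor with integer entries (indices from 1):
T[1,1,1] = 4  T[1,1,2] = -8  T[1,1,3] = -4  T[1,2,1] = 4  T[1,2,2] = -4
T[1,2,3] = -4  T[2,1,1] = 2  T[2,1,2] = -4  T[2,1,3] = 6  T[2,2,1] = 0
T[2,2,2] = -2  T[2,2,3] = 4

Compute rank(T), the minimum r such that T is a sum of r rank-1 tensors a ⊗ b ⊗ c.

3

Lower bound: in the mode-3 unfolding of T (rows indexed by k, columns by (i,j)) the 3×3 minor on rows k ∈ {1, 2, 3}, columns (i,j) ∈ {(1,1), (1,2), (2,1)} is det [[4, 4, 2], [-8, -4, -4], [-4, -4, 6]] = 128 ≠ 0, so that unfolding has rank ≥ 3 and hence rank(T) ≥ 3 (CP rank is at least every unfolding rank, though it can be larger).
Upper bound: T is a sum of 3 rank-1 terms, T = (0, 1) ⊗ (2, 1) ⊗ (2, -4, 2) + (2, -1) ⊗ (0, 1) ⊗ (1, 0, -1) + (2, -1) ⊗ (2, 1) ⊗ (1, -2, -1) (one valid choice — decompositions are not unique — normalised so each a, b is primitive with positive first nonzero entry; check it by expanding all entries), so rank(T) ≤ 3.
These bounds meet, so rank(T) = 3.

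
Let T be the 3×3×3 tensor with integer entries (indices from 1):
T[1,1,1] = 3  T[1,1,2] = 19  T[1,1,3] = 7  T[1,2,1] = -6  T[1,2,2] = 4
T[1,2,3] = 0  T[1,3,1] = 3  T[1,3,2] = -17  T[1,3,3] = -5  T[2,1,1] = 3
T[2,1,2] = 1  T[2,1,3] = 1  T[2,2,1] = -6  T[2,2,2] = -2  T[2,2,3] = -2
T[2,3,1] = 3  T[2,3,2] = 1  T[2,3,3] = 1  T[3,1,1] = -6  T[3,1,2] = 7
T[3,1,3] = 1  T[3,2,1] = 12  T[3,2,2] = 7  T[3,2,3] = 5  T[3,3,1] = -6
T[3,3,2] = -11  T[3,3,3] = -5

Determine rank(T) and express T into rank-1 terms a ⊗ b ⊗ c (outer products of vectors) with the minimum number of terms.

Lower bound: the mode-2 unfolding of T (rows indexed by j, columns by (i,k) = (1,1), (1,2), (1,3), (2,1), (2,2), (2,3), (3,1), (3,2), (3,3)) is [[3, 19, 7, 3, 1, 1, -6, 7, 1], [-6, 4, 0, -6, -2, -2, 12, 7, 5], [3, -17, -5, 3, 1, 1, -6, -11, -5]].
There the 2×2 minor on rows j ∈ {1, 2}, columns (i,k) ∈ {(1,1), (1,2)} is det [[3, 19], [-6, 4]] = 126 ≠ 0, so this unfolding has rank ≥ 2; CP rank is at least every unfolding rank, so rank(T) ≥ 2. (This is only a lower bound: in general the CP rank may exceed every unfolding rank, so we still need to exhibit 2 rank-1 terms summing to T.)
Upper bound — finding two terms. Write S_k = T[:,:,k] for the frontal slices: S₁ = [[3, -6, 3], [3, -6, 3], [-6, 12, -6]], S₂ = [[19, 4, -17], [1, -2, 1], [7, 7, -11]], S₃ = [[7, 0, -5], [1, -2, 1], [1, 5, -5]].
If T = a₁ ⊗ b₁ ⊗ c₁ + a₂ ⊗ b₂ ⊗ c₂ then each S_k = c₁[k]·a₁b₁ᵀ + c₂[k]·a₂b₂ᵀ. S₁ and S₂ are linearly independent, so a₁b₁ᵀ and a₂b₂ᵀ must span the same plane of matrices: they are the rank-1 matrices of the form x·S₁ + y·S₂.
The 2×2 minor of x·S₁ + y·S₂ on rows {1,2}, columns {1,2} is −126·xy − 42·y² = (-42)·(y)(3·x + y), vanishing at (x:y) = (1:0) and (1:-3).
M₁ = S₁ = [[3, -6, 3], [3, -6, 3], [-6, 12, -6]] = 3·[1, 1, -2][1, -2, 1]ᵀ and M₂ = S₁ − 3·S₂ = [[-54, -18, 54], [0, 0, 0], [-27, -9, 27]] = (-9)·[2, 0, 1][3, 1, -3]ᵀ, so take a₁ = [1, 1, -2], b₁ = [1, -2, 1], a₂ = [2, 0, 1], b₂ = [3, 1, -3].
Each slice is an integer combination of E₁ = a₁b₁ᵀ and E₂ = a₂b₂ᵀ: S₁ = 3·E₁, S₂ = E₁ + 3·E₂, S₃ = E₁ + E₂; reading off coefficients, c₁ = [3, 1, 1] and c₂ = [0, 3, 1].
Hence T = [1, 1, -2] ⊗ [1, -2, 1] ⊗ [3, 1, 1] + [2, 0, 1] ⊗ [3, 1, -3] ⊗ [0, 3, 1], so rank(T) ≤ 2.
These bounds meet, so rank(T) = 2.

rank(T) = 2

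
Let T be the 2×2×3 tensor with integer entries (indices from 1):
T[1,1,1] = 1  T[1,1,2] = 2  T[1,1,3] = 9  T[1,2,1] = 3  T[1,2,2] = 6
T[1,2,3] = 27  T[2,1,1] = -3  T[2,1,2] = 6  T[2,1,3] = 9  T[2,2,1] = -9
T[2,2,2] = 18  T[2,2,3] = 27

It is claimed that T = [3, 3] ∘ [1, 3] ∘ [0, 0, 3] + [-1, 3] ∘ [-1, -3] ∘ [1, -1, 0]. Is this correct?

Reconstruct entry (1,1,2) from the claimed factors: Σₗ aₗ[1]bₗ[1]cₗ[2] = (3)·(1)·(0) + (-1)·(-1)·(-1) = -1, but T[1,1,2] = 2. The claim is false.

No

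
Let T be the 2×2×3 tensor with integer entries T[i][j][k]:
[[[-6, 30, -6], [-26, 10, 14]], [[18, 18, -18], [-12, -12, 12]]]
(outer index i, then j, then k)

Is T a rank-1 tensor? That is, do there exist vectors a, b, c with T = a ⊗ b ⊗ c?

No

The mode-2 unfolding of T (rows indexed by j, columns by (i,k) = (0,0), (0,1), (0,2), (1,0), (1,1), (1,2)) is [[-6, 30, -6, 18, 18, -18], [-26, 10, 14, -12, -12, 12]].
There the 2×2 minor on rows j ∈ {0, 1}, columns (i,k) ∈ {(0,0), (0,1)} is det [[-6, 30], [-26, 10]] = 720 ≠ 0, so this unfolding has rank ≥ 2; CP rank is at least every unfolding rank, so rank(T) ≥ 2.
In particular rank(T) ≥ 2 > 1, so T is not rank-1.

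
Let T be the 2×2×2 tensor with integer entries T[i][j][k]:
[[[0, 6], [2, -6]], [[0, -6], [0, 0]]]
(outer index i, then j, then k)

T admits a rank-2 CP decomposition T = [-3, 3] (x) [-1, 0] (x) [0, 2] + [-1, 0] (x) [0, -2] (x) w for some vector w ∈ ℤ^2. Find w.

Subtract the known terms from T to get the rank-1 residual R = [-1, 0] (x) [0, -2] (x) w, so R[i,j,k] = a[i]·b[j]·w[k]. Pick indices with nonzero a[0]·b[1] = (-1)·(-2) = 2. Only the fibre through (0,1,·) is needed: R[0,1,:] = T[0,1,:] − Σₗ aₗ[0]bₗ[1]cₗ = [2, -6] − (-3)·(0)·[0, 2] = [2, -6]. Then w[k] = R[0,1,k] / 2 for each k, giving w = [2, -6] / 2 = [1, -3].

w = [1, -3]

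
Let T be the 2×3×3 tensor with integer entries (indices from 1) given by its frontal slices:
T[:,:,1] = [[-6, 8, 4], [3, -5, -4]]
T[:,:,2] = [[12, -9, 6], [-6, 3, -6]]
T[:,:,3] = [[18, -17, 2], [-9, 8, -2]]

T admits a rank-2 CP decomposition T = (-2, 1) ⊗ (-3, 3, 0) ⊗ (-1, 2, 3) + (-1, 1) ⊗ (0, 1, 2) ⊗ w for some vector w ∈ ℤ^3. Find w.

Subtract the known terms from T to get the rank-1 residual R = (-1, 1) ⊗ (0, 1, 2) ⊗ w, so R[i,j,k] = a[i]·b[j]·w[k]. Pick indices with nonzero a[1]·b[2] = (-1)·(1) = -1. Only the fibre through (1,2,·) is needed: R[1,2,:] = T[1,2,:] − Σₗ aₗ[1]bₗ[2]cₗ = [8, -9, -17] − (-2)·(3)·(-1, 2, 3) = [2, 3, 1]. Then w[k] = R[1,2,k] / -1 for each k, giving w = [2, 3, 1] / -1 = (-2, -3, -1).

w = (-2, -3, -1)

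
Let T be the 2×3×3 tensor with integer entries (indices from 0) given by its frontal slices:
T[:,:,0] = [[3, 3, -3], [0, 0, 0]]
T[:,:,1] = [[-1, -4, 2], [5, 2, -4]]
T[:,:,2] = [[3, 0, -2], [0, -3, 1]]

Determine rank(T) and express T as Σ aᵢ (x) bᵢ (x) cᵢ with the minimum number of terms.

Lower bound: the mode-3 unfolding of T (rows indexed by k, columns by (i,j) = (0,0), (0,1), (0,2), (1,0), (1,1), (1,2)) is [[3, 3, -3, 0, 0, 0], [-1, -4, 2, 5, 2, -4], [3, 0, -2, 0, -3, 1]].
There the 3×3 minor on rows k ∈ {0, 1, 2}, columns (i,j) ∈ {(0,0), (0,1), (1,0)} is det [[3, 3, 0], [-1, -4, 5], [3, 0, 0]] = 45 ≠ 0, so this unfolding has rank ≥ 3; CP rank is at least every unfolding rank, so rank(T) ≥ 3. (This is only a lower bound: in general the CP rank may exceed every unfolding rank, so we still need to exhibit 3 rank-1 terms summing to T.)
Upper bound: T is a sum of 3 rank-1 terms, T = (1, -2) (x) (1, 1, -1) (x) (-1, -1, 1) + (1, 1) (x) (2, -1, -1) (x) (0, 1, 1) + (2, -1) (x) (1, 1, -1) (x) (2, -1, 0) (written with every a and b primitive with positive leading entry and the scale carried by c; CP decompositions are not unique, and this one is verified by expanding entrywise), so rank(T) ≤ 3.
These bounds meet, so rank(T) = 3.

rank(T) = 3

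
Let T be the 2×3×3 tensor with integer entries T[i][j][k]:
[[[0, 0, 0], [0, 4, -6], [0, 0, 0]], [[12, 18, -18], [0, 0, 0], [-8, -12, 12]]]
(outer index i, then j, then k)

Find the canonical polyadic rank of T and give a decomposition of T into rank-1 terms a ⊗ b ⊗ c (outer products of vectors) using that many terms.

Lower bound: in the mode-3 unfolding of T (rows indexed by k, columns by (i,j)) the 2×2 minor on rows k ∈ {0, 1}, columns (i,j) ∈ {(0,1), (1,0)} is det [[0, 12], [4, 18]] = -48 ≠ 0, so that unfolding has rank ≥ 2 and hence rank(T) ≥ 2 (CP rank is at least every unfolding rank, though it can be larger).
Upper bound: with S_k = T[:,:,k], the two rank-1 terms a₁b₁ᵀ, a₂b₂ᵀ are the rank-1 members of the pencil x·S₀ + y·S₁.
The 2×2 minor of x·S₀ + y·S₁ on rows {0,1}, columns {0,1} is −48·xy − 72·y² = (-24)·(2·x + 3·y)(y), vanishing at (x:y) = (3:-2) and (1:0).
M₁ = 3·S₀ − 2·S₁ = [[0, -8, 0], [0, 0, 0]] = (-8)·(1, 0)(0, 1, 0)ᵀ and M₂ = S₀ = [[0, 0, 0], [12, 0, -8]] = 4·(0, 1)(3, 0, -2)ᵀ, so take a₁ = (1, 0), b₁ = (0, 1, 0), a₂ = (0, 1), b₂ = (3, 0, -2).
Each slice is an integer combination of E₁ = a₁b₁ᵀ and E₂ = a₂b₂ᵀ: S₀ = 4·E₂, S₁ = 4·E₁ + 6·E₂, S₂ = −6·E₁ − 6·E₂; reading off coefficients, c₁ = (0, 4, -6) and c₂ = (4, 6, -6).
Hence T = (1, 0) ⊗ (0, 1, 0) ⊗ (0, 4, -6) + (0, 1) ⊗ (3, 0, -2) ⊗ (4, 6, -6), so rank(T) ≤ 2.
These bounds meet, so rank(T) = 2.

rank(T) = 2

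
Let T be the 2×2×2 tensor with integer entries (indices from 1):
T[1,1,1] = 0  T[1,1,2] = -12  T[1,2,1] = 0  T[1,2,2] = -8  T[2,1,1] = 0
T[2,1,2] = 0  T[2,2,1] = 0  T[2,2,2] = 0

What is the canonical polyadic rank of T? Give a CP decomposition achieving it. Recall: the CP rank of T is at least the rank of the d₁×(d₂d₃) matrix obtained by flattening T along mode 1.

Lower bound: T ≠ 0 (e.g. T[1,1,2] = -12), so rank(T) ≥ 1.
Upper bound: the mode-1 fibre T[:,1,2] = [-12, 0] gives a = [1, 0] (primitive direction); the mode-2 fibre T[1,:,2] = [-12, -8] gives b = [3, 2]; then c[k] = T[1,1,k] / (a[1]·b[1]) = [0, -12] / 3 = [0, -4].
Expanding [1, 0] ⊗ [3, 2] ⊗ [0, -4] reproduces all 8 entries of T, so T = [1, 0] ⊗ [3, 2] ⊗ [0, -4] and rank(T) ≤ 1.
These bounds meet, so rank(T) = 1.

rank(T) = 1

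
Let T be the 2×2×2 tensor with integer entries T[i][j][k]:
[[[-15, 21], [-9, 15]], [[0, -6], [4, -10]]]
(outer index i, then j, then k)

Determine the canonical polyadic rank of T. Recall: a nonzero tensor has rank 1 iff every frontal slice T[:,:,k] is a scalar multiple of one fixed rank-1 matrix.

Lower bound: in the mode-2 unfolding of T (rows indexed by j, columns by (i,k)) the 2×2 minor on rows j ∈ {0, 1}, columns (i,k) ∈ {(0,0), (0,1)} is det [[-15, 21], [-9, 15]] = -36 ≠ 0, so that unfolding has rank ≥ 2 and hence rank(T) ≥ 2 (CP rank is at least every unfolding rank, though it can be larger).
Upper bound: with S_k = T[:,:,k], the two rank-1 terms a₁b₁ᵀ, a₂b₂ᵀ are the rank-1 members of the pencil x·S₀ + y·S₁.
det(x·S₀ + y·S₁) is −60·x² + 180·xy − 120·y² = (-60)·(x − 2·y)(x − y), vanishing at (x:y) = (2:1) and (1:1).
M₁ = 2·S₀ + S₁ = [[-9, -3], [-6, -2]] = −[3, 2][3, 1]ᵀ and M₂ = S₀ + S₁ = [[6, 6], [-6, -6]] = 6·[1, -1][1, 1]ᵀ, so take a₁ = [3, 2], b₁ = [3, 1], a₂ = [1, -1], b₂ = [1, 1].
Each slice is an integer combination of E₁ = a₁b₁ᵀ and E₂ = a₂b₂ᵀ: S₀ = −E₁ − 6·E₂, S₁ = E₁ + 12·E₂; reading off coefficients, c₁ = [-1, 1] and c₂ = [-6, 12].
Hence T = [3, 2] ∘ [3, 1] ∘ [-1, 1] + [1, -1] ∘ [1, 1] ∘ [-6, 12], so rank(T) ≤ 2.
These bounds meet, so rank(T) = 2.

2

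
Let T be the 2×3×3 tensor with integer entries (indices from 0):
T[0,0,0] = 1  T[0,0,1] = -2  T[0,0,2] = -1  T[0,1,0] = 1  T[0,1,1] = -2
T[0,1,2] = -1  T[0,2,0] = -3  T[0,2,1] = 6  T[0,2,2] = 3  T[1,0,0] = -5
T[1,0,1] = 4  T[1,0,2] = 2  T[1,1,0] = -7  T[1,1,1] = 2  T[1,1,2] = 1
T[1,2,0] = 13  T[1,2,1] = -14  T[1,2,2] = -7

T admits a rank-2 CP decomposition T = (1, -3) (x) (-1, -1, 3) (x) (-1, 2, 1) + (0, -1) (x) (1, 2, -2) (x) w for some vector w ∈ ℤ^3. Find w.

w = (2, 2, 1)

Subtract the known terms from T to get the rank-1 residual R = (0, -1) (x) (1, 2, -2) (x) w, so R[i,j,k] = a[i]·b[j]·w[k]. Pick indices with nonzero a[1]·b[0] = (-1)·(1) = -1. Only the fibre through (1,0,·) is needed: R[1,0,:] = T[1,0,:] − Σₗ aₗ[1]bₗ[0]cₗ = [-5, 4, 2] − (-3)·(-1)·(-1, 2, 1) = [-2, -2, -1]. Then w[k] = R[1,0,k] / -1 for each k, giving w = [-2, -2, -1] / -1 = (2, 2, 1).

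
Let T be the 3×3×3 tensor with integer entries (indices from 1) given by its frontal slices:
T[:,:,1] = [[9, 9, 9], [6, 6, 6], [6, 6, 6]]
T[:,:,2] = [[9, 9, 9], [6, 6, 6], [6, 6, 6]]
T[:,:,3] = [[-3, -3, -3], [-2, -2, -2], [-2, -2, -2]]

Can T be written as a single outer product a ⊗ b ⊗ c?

The mode-1 fibre T[:,1,1] = [9, 6, 6] gives a = [3, 2, 2] (primitive direction); the mode-2 fibre T[1,:,1] = [9, 9, 9] gives b = [1, 1, 1]; then c[k] = T[1,1,k] / (a[1]·b[1]) = [9, 9, -3] / 3 = [3, 3, -1].
Expanding [3, 2, 2] ⊗ [1, 1, 1] ⊗ [3, 3, -1] reproduces all 27 entries of T, so T = [3, 2, 2] ⊗ [1, 1, 1] ⊗ [3, 3, -1] and rank(T) ≤ 1.
Equivalently every frontal slice T[:,:,k] is c[k] times the rank-1 matrix [3, 2, 2] ⊗ [1, 1, 1]. So T has rank 1 (it is nonzero).

Yes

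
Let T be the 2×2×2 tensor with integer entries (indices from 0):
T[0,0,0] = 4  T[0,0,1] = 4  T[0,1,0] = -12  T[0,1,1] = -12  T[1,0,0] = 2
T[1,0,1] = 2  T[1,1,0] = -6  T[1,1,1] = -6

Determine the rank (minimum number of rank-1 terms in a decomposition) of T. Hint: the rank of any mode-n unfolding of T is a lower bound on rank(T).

1

Lower bound: T ≠ 0 (e.g. T[0,0,0] = 4), so rank(T) ≥ 1.
Upper bound: the mode-1 fibre T[:,0,0] = [4, 2] gives a = [2, 1] (primitive direction); the mode-2 fibre T[0,:,0] = [4, -12] gives b = [1, -3]; then c[k] = T[0,0,k] / (a[0]·b[0]) = [4, 4] / 2 = [2, 2].
Expanding [2, 1] ⊗ [1, -3] ⊗ [2, 2] reproduces all 8 entries of T, so T = [2, 1] ⊗ [1, -3] ⊗ [2, 2] and rank(T) ≤ 1.
These bounds meet, so rank(T) = 1.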